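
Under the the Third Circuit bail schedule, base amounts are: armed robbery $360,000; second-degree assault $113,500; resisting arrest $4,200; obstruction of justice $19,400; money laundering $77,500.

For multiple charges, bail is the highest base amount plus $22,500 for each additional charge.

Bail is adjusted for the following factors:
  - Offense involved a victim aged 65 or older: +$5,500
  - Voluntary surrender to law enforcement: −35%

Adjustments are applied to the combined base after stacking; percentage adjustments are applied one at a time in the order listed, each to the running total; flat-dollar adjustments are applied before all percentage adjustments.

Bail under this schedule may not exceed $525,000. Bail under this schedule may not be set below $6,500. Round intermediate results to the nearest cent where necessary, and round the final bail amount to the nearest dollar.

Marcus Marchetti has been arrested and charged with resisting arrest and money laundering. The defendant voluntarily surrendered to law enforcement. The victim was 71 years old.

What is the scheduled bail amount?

Base amounts from the schedule: resisting arrest $4,200; money laundering $77,500.
Stacking rule: highest base plus $22,500 per additional charge. Highest is money laundering at $77,500; 1 additional charge → +$22,500. Combined base = $100,000.
Offense involved a victim aged 65 or older (+$5,500 flat): $100,000 + $5,500 = $105,500.
Voluntary surrender to law enforcement (−35%): $105,500 × 0.65 = $68,575.
$68,575 is within the $525,000 maximum.
$68,575 is at or above the $6,500 minimum.

$68,575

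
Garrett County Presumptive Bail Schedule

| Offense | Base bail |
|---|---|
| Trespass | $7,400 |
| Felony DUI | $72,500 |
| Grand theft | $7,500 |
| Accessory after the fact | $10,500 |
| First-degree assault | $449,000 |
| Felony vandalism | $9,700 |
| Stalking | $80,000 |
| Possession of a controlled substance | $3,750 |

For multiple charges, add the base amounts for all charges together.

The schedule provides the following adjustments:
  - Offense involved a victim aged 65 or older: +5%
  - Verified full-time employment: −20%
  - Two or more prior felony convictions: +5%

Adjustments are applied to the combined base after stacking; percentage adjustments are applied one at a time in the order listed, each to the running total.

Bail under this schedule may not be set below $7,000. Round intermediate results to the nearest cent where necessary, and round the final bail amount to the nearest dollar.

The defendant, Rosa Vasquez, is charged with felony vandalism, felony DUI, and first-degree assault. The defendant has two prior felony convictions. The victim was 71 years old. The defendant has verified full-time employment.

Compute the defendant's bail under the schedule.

$468,518

Base amounts from the schedule: felony vandalism $9,700; felony DUI $72,500; first-degree assault $449,000.
Stacking rule: sum of all bases. $9,700 + $72,500 + $449,000 = $531,200.
Offense involved a victim aged 65 or older (+5%): $531,200 × 1.05 = $557,760.
Verified full-time employment (−20%): $557,760 × 0.8 = $446,208.
Two or more prior felony convictions (+5%): $446,208 × 1.05 = $468,518.40.
$468,518.40 is at or above the $7,000 minimum.
Rounded to the nearest dollar: $468,518.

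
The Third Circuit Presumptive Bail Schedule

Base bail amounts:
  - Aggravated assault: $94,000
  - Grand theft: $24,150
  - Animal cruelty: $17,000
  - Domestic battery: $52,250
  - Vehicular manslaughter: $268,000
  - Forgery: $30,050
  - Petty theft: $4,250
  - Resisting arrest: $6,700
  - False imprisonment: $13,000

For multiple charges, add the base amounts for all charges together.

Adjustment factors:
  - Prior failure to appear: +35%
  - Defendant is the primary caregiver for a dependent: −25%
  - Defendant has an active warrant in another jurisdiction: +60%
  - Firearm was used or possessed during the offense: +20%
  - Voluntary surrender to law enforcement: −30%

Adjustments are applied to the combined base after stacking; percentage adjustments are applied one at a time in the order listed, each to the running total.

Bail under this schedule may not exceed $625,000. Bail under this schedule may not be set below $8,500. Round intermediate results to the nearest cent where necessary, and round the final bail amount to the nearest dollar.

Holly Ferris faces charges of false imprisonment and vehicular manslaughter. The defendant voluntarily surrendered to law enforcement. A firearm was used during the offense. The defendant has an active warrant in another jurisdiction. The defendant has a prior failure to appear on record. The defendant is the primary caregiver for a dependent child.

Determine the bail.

$382,385

Base amounts from the schedule: false imprisonment $13,000; vehicular manslaughter $268,000.
Stacking rule: sum of all bases. $13,000 + $268,000 = $281,000.
Prior failure to appear (+35%): $281,000 × 1.35 = $379,350.
Defendant is the primary caregiver for a dependent (−25%): $379,350 × 0.75 = $284,512.50.
Defendant has an active warrant in another jurisdiction (+60%): $284,512.50 × 1.6 = $455,220.
Firearm was used or possessed during the offense (+20%): $455,220 × 1.2 = $546,264.
Voluntary surrender to law enforcement (−30%): $546,264 × 0.7 = $382,384.80.
$382,384.80 is within the $625,000 maximum.
$382,384.80 is at or above the $8,500 minimum.
Rounded to the nearest dollar: $382,385.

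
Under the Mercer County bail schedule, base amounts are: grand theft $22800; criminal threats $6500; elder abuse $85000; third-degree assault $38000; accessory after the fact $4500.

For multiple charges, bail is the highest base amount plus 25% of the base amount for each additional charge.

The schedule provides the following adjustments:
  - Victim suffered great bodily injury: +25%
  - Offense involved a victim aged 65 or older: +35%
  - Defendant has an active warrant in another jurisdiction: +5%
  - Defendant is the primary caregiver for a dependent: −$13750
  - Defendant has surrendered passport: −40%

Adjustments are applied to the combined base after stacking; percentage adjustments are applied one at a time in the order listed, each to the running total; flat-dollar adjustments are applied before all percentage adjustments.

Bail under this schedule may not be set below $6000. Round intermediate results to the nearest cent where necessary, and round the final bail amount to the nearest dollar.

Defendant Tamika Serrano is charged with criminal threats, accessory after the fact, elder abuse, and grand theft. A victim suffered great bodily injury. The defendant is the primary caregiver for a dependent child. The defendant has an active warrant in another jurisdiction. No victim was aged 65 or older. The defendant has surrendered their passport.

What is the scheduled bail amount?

Base amounts from the schedule: criminal threats $6500; accessory after the fact $4500; elder abuse $85000; grand theft $22800.
Stacking rule: highest base plus 25% of each additional charge. Highest is elder abuse at $85000. Additional: $6500 × 25% = $1625; $4500 × 25% = $1125; $22800 × 25% = $5700. Combined base = $85000 + $8450 = $93450.
Defendant is the primary caregiver for a dependent (−$13750 flat): $93450 − $13750 = $79700.
Victim suffered great bodily injury (+25%): $79700 × 1.25 = $99625.
Defendant has an active warrant in another jurisdiction (+5%): $99625 × 1.05 = $104606.25.
Defendant has surrendered passport (−40%): $104606.25 × 0.6 = $62763.75.
$62763.75 is at or above the $6000 minimum.
Rounded to the nearest dollar: $62764.

$62764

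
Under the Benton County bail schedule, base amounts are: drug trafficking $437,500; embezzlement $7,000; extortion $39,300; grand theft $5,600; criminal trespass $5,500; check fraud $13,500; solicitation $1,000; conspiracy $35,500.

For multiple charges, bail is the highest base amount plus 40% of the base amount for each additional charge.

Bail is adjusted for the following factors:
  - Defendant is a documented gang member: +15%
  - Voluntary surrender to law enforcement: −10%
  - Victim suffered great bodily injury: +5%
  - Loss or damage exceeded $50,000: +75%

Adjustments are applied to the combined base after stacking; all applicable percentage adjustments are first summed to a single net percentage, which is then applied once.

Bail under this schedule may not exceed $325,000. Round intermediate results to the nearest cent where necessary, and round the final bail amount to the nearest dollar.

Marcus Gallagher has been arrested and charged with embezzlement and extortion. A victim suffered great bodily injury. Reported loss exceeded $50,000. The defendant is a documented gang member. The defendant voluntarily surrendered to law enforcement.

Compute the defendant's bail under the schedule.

$77,885

Base amounts from the schedule: embezzlement $7,000; extortion $39,300.
Stacking rule: highest base plus 40% of each additional charge. Highest is extortion at $39,300. Additional: $7,000 × 40% = $2,800. Combined base = $39,300 + $2,800 = $42,100.
Net percentage adjustment: +15% −10% +5% +75% = +85%. $42,100 × 1.85 = $77,885.
$77,885 is within the $325,000 maximum.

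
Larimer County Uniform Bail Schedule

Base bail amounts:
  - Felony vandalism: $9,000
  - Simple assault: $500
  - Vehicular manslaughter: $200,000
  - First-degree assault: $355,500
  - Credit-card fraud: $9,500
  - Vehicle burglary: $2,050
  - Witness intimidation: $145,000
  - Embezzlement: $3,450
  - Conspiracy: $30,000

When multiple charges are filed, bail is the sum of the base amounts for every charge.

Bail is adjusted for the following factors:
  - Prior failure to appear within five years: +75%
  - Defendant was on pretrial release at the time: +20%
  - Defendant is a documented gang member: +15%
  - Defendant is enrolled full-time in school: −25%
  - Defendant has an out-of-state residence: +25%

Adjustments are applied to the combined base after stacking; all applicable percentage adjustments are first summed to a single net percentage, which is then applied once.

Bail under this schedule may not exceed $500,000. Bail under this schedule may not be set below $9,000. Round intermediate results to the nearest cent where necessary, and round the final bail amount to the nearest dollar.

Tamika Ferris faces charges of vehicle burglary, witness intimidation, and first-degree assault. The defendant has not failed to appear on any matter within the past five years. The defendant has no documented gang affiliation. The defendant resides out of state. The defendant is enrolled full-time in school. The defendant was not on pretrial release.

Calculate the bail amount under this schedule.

Base amounts from the schedule: vehicle burglary $2,050; witness intimidation $145,000; first-degree assault $355,500.
Stacking rule: sum of all bases. $2,050 + $145,000 + $355,500 = $502,550.
Net percentage adjustment: −25% +25% = +0%. $502,550 × 1 = $502,550.
Result $502,550 exceeds the maximum of $500,000; bail is capped at $500,000.
$500,000 is at or above the $9,000 minimum.

$500,000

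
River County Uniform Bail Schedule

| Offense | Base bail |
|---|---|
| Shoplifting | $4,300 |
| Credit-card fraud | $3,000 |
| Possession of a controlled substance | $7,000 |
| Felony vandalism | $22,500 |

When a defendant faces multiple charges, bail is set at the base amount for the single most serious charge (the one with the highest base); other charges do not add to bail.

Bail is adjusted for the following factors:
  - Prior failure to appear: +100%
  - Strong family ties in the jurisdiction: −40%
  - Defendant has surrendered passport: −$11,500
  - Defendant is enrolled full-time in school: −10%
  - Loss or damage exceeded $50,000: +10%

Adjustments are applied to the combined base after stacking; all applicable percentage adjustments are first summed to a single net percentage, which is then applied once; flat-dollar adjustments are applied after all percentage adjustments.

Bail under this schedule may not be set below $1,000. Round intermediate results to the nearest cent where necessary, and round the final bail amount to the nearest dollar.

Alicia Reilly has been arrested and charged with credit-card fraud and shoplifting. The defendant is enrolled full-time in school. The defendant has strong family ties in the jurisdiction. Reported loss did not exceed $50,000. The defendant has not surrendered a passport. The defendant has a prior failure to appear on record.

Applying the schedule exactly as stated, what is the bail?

Base amounts from the schedule: credit-card fraud $3,000; shoplifting $4,300.
Stacking rule: use the highest base only. Highest is shoplifting at $4,300. Combined base = $4,300.
Net percentage adjustment: +100% −40% −10% = +50%. $4,300 × 1.5 = $6,450.
$6,450 is at or above the $1,000 minimum.

$6,450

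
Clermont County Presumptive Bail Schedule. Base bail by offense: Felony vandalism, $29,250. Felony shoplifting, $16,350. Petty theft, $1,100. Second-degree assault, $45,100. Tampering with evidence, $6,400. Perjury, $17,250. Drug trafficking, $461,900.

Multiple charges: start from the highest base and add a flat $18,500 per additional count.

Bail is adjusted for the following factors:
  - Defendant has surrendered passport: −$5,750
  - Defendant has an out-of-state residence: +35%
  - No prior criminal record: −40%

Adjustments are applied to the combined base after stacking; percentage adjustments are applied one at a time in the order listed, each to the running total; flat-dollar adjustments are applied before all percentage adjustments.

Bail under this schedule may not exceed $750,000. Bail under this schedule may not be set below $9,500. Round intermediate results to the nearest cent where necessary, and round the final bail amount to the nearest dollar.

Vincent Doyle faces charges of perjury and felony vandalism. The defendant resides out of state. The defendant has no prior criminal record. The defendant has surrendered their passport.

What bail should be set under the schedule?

Base amounts from the schedule: perjury $17,250; felony vandalism $29,250.
Stacking rule: highest base plus $18,500 per additional charge. Highest is felony vandalism at $29,250; 1 additional charge → +$18,500. Combined base = $47,750.
Defendant has surrendered passport (−$5,750 flat): $47,750 − $5,750 = $42,000.
Defendant has an out-of-state residence (+35%): $42,000 × 1.35 = $56,700.
No prior criminal record (−40%): $56,700 × 0.6 = $34,020.
$34,020 is within the $750,000 maximum.
$34,020 is at or above the $9,500 minimum.

$34,020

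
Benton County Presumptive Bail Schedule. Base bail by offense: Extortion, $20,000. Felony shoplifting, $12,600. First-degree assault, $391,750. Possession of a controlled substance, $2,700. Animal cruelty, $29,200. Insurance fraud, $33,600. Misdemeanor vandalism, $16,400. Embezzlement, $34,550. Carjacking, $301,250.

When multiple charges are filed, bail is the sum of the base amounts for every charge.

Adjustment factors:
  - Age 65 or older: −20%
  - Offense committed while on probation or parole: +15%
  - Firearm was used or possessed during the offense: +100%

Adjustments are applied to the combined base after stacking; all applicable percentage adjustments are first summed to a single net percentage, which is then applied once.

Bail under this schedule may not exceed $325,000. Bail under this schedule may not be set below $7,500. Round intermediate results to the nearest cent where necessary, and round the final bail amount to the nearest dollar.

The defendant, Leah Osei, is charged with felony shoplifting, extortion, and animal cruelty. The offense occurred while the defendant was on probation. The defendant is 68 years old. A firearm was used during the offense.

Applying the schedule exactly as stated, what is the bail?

$120,510

Base amounts from the schedule: felony shoplifting $12,600; extortion $20,000; animal cruelty $29,200.
Stacking rule: sum of all bases. $12,600 + $20,000 + $29,200 = $61,800.
Net percentage adjustment: −20% +15% +100% = +95%. $61,800 × 1.95 = $120,510.
$120,510 is within the $325,000 maximum.
$120,510 is at or above the $7,500 minimum.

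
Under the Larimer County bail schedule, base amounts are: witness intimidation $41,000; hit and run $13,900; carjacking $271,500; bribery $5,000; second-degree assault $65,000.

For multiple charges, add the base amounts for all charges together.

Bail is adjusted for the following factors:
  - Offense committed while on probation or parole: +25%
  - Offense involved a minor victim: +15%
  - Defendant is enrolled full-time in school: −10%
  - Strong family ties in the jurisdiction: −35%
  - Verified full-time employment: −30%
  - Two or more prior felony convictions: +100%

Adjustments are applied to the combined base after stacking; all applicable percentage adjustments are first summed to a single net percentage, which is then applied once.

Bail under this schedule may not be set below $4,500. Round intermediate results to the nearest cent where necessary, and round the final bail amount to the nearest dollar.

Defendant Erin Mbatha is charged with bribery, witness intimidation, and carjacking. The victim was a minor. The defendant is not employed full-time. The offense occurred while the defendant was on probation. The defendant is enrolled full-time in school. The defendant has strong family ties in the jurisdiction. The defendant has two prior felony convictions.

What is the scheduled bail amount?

$619,125

Base amounts from the schedule: bribery $5,000; witness intimidation $41,000; carjacking $271,500.
Stacking rule: sum of all bases. $5,000 + $41,000 + $271,500 = $317,500.
Net percentage adjustment: +25% +15% −10% −35% +100% = +95%. $317,500 × 1.95 = $619,125.
$619,125 is at or above the $4,500 minimum.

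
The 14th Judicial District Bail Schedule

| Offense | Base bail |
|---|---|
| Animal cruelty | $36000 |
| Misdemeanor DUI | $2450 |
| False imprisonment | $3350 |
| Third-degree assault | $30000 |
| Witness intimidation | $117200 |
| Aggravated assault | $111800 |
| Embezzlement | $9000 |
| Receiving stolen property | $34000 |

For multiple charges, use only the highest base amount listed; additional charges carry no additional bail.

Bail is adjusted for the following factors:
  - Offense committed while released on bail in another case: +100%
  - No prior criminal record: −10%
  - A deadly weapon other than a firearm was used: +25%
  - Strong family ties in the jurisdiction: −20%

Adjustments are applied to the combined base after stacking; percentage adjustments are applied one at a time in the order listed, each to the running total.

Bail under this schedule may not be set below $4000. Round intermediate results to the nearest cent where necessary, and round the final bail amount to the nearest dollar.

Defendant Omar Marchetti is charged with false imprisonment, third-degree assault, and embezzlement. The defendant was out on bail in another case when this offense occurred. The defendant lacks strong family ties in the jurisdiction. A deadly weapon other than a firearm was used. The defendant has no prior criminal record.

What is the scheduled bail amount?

Base amounts from the schedule: false imprisonment $3350; third-degree assault $30000; embezzlement $9000.
Stacking rule: use the highest base only. Highest is third-degree assault at $30000. Combined base = $30000.
Offense committed while released on bail in another case (+100%): $30000 × 2 = $60000.
No prior criminal record (−10%): $60000 × 0.9 = $54000.
A deadly weapon other than a firearm was used (+25%): $54000 × 1.25 = $67500.
$67500 is at or above the $4000 minimum.

$67500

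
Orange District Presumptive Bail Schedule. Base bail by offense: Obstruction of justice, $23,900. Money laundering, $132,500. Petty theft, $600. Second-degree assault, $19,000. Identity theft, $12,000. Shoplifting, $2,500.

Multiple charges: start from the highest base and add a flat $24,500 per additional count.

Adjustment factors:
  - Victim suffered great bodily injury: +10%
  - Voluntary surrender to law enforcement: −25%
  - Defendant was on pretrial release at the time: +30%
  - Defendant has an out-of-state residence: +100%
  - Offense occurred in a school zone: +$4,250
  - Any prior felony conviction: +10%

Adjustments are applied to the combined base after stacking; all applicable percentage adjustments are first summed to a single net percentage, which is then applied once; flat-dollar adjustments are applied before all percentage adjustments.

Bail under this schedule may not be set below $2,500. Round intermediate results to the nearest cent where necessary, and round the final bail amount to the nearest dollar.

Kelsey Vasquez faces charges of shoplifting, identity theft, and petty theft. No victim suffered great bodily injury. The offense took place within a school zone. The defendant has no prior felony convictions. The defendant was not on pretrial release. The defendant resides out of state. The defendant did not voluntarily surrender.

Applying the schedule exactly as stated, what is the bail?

Base amounts from the schedule: shoplifting $2,500; identity theft $12,000; petty theft $600.
Stacking rule: highest base plus $24,500 per additional charge. Highest is identity theft at $12,000; 2 additional charges → +$49,000. Combined base = $61,000.
Offense occurred in a school zone (+$4,250 flat): $61,000 + $4,250 = $65,250.
Defendant has an out-of-state residence (+100%): $65,250 × 2 = $130,500.
$130,500 is at or above the $2,500 minimum.

$130,500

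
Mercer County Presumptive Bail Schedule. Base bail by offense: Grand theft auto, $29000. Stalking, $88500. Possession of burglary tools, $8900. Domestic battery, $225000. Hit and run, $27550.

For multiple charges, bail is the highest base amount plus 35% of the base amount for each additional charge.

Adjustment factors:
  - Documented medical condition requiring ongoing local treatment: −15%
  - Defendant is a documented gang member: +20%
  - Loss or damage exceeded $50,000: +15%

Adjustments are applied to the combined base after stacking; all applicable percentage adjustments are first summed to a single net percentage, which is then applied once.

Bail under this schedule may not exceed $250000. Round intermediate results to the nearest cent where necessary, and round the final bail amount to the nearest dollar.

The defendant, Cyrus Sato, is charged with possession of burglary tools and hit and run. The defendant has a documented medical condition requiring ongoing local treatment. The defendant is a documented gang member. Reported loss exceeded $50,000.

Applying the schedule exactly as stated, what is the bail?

Base amounts from the schedule: possession of burglary tools $8900; hit and run $27550.
Stacking rule: highest base plus 35% of each additional charge. Highest is hit and run at $27550. Additional: $8900 × 35% = $3115. Combined base = $27550 + $3115 = $30665.
Net percentage adjustment: −15% +20% +15% = +20%. $30665 × 1.2 = $36798.
$36798 is within the $250000 maximum.

$36798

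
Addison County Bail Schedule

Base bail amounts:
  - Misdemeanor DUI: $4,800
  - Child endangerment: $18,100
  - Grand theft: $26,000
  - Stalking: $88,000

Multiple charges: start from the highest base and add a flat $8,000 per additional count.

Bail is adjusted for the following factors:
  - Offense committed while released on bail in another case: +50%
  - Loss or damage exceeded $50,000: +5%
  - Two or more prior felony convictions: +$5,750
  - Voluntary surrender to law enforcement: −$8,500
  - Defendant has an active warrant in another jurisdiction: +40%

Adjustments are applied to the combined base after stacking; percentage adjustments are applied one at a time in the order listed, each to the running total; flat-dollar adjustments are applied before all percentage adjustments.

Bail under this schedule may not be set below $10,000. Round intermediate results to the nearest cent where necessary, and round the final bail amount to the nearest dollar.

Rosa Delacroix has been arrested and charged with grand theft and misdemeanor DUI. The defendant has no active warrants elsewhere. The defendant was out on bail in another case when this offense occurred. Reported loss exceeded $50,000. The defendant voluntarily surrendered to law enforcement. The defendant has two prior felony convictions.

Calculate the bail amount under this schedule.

$49,219

Base amounts from the schedule: grand theft $26,000; misdemeanor DUI $4,800.
Stacking rule: highest base plus $8,000 per additional charge. Highest is grand theft at $26,000; 1 additional charge → +$8,000. Combined base = $34,000.
Two or more prior felony convictions (+$5,750 flat): $34,000 + $5,750 = $39,750.
Voluntary surrender to law enforcement (−$8,500 flat): $39,750 − $8,500 = $31,250.
Offense committed while released on bail in another case (+50%): $31,250 × 1.5 = $46,875.
Loss or damage exceeded $50,000 (+5%): $46,875 × 1.05 = $49,218.75.
$49,218.75 is at or above the $10,000 minimum.
Rounded to the nearest dollar: $49,219.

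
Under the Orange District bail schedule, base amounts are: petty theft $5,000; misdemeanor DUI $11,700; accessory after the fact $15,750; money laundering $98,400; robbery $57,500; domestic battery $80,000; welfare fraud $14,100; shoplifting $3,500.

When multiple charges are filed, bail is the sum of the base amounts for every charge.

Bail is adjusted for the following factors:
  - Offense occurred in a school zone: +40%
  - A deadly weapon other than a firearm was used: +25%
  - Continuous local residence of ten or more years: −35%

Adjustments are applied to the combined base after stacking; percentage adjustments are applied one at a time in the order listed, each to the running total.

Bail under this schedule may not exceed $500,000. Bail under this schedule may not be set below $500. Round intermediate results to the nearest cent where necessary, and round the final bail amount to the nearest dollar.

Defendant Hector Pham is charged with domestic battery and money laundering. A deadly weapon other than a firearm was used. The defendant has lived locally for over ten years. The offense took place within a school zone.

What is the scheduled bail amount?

$202,930

Base amounts from the schedule: domestic battery $80,000; money laundering $98,400.
Stacking rule: sum of all bases. $80,000 + $98,400 = $178,400.
Offense occurred in a school zone (+40%): $178,400 × 1.4 = $249,760.
A deadly weapon other than a firearm was used (+25%): $249,760 × 1.25 = $312,200.
Continuous local residence of ten or more years (−35%): $312,200 × 0.65 = $202,930.
$202,930 is within the $500,000 maximum.
$202,930 is at or above the $500 minimum.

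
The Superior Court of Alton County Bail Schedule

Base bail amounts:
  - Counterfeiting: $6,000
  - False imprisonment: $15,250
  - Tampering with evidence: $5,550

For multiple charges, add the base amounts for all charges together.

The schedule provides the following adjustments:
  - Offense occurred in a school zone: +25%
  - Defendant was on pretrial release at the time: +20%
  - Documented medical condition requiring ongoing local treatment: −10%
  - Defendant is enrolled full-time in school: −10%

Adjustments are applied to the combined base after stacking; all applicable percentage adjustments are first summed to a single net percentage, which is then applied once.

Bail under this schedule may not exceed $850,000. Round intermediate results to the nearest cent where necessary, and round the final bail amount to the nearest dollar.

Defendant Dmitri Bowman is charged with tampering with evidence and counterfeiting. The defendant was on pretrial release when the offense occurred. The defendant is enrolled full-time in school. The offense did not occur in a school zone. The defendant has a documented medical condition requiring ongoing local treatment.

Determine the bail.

$11,550

Base amounts from the schedule: tampering with evidence $5,550; counterfeiting $6,000.
Stacking rule: sum of all bases. $5,550 + $6,000 = $11,550.
Net percentage adjustment: +20% −10% −10% = +0%. $11,550 × 1 = $11,550.
$11,550 is within the $850,000 maximum.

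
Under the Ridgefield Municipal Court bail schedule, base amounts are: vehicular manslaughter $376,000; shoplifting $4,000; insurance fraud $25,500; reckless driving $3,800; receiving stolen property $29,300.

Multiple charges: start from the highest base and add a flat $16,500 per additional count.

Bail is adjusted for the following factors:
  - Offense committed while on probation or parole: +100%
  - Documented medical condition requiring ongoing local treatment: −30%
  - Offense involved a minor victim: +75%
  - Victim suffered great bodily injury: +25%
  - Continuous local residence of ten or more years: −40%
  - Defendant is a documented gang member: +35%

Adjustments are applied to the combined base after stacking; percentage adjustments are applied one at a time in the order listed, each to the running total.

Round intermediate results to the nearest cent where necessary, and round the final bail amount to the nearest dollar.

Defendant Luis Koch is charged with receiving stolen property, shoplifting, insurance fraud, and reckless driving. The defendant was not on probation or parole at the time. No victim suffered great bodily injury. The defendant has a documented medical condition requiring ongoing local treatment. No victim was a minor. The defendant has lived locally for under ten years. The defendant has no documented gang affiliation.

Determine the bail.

Base amounts from the schedule: receiving stolen property $29,300; shoplifting $4,000; insurance fraud $25,500; reckless driving $3,800.
Stacking rule: highest base plus $16,500 per additional charge. Highest is receiving stolen property at $29,300; 3 additional charges → +$49,500. Combined base = $78,800.
Documented medical condition requiring ongoing local treatment (−30%): $78,800 × 0.7 = $55,160.

$55,160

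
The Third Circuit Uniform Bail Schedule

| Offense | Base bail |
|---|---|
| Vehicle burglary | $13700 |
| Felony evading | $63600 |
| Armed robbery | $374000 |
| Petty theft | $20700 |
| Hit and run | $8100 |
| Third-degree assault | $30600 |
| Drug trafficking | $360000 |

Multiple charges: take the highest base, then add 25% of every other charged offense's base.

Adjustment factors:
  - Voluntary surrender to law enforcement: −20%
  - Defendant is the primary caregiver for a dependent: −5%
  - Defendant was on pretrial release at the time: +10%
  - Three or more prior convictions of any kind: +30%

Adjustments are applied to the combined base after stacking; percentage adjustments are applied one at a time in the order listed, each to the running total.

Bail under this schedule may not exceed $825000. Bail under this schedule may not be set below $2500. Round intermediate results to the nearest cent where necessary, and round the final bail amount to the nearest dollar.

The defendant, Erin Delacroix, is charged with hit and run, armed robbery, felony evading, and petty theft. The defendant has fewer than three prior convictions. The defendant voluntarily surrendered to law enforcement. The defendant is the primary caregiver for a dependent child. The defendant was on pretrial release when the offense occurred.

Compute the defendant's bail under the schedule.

$331976

Base amounts from the schedule: hit and run $8100; armed robbery $374000; felony evading $63600; petty theft $20700.
Stacking rule: highest base plus 25% of each additional charge. Highest is armed robbery at $374000. Additional: $8100 × 25% = $2025; $63600 × 25% = $15900; $20700 × 25% = $5175. Combined base = $374000 + $23100 = $397100.
Voluntary surrender to law enforcement (−20%): $397100 × 0.8 = $317680.
Defendant is the primary caregiver for a dependent (−5%): $317680 × 0.95 = $301796.
Defendant was on pretrial release at the time (+10%): $301796 × 1.1 = $331975.60.
$331975.60 is within the $825000 maximum.
$331975.60 is at or above the $2500 minimum.
Rounded to the nearest dollar: $331976.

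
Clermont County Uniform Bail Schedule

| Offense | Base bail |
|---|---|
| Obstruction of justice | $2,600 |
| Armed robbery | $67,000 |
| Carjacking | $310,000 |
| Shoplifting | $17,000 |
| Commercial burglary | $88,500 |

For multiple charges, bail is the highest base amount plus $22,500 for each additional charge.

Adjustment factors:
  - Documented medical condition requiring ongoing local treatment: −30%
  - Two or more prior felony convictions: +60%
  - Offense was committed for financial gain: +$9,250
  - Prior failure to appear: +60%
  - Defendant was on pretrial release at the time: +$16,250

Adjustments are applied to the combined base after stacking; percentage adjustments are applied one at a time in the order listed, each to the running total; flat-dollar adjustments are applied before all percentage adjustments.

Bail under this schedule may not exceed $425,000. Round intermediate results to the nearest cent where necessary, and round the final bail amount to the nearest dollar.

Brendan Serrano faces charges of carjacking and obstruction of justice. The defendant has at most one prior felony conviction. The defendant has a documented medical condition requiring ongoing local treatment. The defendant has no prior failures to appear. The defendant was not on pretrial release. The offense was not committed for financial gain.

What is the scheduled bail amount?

$232,750

Base amounts from the schedule: carjacking $310,000; obstruction of justice $2,600.
Stacking rule: highest base plus $22,500 per additional charge. Highest is carjacking at $310,000; 1 additional charge → +$22,500. Combined base = $332,500.
Documented medical condition requiring ongoing local treatment (−30%): $332,500 × 0.7 = $232,750.
$232,750 is within the $425,000 maximum.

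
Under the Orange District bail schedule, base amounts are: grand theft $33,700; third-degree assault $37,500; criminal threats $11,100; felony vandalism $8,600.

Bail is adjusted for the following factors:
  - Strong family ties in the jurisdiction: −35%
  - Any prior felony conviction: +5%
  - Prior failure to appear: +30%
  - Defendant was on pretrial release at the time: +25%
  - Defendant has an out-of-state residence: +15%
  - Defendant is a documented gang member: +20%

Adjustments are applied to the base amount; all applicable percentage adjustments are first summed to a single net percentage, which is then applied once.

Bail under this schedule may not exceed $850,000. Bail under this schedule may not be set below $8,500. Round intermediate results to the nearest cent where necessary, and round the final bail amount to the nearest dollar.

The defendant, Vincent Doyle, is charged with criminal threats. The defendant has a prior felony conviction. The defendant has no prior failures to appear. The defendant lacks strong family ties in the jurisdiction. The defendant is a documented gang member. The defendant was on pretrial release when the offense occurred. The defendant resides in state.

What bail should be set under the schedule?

$16,650

Base amounts from the schedule: criminal threats $11,100.
Single charge. Combined base = $11,100.
Net percentage adjustment: +5% +25% +20% = +50%. $11,100 × 1.5 = $16,650.
$16,650 is within the $850,000 maximum.
$16,650 is at or above the $8,500 minimum.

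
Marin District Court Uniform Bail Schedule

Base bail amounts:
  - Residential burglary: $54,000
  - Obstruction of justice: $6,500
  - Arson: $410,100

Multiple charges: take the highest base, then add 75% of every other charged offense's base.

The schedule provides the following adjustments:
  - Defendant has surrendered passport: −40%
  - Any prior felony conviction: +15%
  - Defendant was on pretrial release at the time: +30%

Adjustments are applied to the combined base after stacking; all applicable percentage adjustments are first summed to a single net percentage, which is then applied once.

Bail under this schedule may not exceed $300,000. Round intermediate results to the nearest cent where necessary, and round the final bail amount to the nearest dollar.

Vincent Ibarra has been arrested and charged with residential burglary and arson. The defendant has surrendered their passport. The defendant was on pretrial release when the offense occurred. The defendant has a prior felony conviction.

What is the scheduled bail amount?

$300,000

Base amounts from the schedule: residential burglary $54,000; arson $410,100.
Stacking rule: highest base plus 75% of each additional charge. Highest is arson at $410,100. Additional: $54,000 × 75% = $40,500. Combined base = $410,100 + $40,500 = $450,600.
Net percentage adjustment: −40% +15% +30% = +5%. $450,600 × 1.05 = $473,130.
Result $473,130 exceeds the maximum of $300,000; bail is capped at $300,000.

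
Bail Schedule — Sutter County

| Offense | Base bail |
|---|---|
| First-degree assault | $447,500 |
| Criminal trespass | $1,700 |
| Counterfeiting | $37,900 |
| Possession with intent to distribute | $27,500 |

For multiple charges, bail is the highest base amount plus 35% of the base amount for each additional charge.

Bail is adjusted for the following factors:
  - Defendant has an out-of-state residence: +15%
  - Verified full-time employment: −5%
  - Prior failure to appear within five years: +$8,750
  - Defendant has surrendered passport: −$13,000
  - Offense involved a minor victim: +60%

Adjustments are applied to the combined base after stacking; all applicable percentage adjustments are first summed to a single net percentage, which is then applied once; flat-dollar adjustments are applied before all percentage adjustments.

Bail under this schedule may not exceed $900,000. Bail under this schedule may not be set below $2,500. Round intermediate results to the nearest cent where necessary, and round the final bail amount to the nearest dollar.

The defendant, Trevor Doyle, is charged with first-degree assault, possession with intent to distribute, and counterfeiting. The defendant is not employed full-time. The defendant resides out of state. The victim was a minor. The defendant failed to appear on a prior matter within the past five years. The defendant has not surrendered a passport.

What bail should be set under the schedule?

Base amounts from the schedule: first-degree assault $447,500; possession with intent to distribute $27,500; counterfeiting $37,900.
Stacking rule: highest base plus 35% of each additional charge. Highest is first-degree assault at $447,500. Additional: $27,500 × 35% = $9,625; $37,900 × 35% = $13,265. Combined base = $447,500 + $22,890 = $470,390.
Prior failure to appear within five years (+$8,750 flat): $470,390 + $8,750 = $479,140.
Net percentage adjustment: +15% +60% = +75%. $479,140 × 1.75 = $838,495.
$838,495 is within the $900,000 maximum.
$838,495 is at or above the $2,500 minimum.

$838,495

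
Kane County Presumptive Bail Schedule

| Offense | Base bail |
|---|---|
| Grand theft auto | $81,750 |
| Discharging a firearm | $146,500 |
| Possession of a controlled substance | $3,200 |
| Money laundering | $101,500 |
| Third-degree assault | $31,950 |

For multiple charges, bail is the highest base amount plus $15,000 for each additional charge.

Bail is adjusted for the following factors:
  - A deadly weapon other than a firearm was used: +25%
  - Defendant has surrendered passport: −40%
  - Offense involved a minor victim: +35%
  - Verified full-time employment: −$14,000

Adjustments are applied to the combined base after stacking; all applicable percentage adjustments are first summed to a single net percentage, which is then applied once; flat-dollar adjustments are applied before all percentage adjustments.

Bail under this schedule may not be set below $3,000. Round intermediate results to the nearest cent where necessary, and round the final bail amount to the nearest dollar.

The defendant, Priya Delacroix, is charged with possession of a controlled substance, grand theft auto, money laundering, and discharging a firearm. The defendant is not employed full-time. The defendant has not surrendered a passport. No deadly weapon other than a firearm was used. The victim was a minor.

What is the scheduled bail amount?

Base amounts from the schedule: possession of a controlled substance $3,200; grand theft auto $81,750; money laundering $101,500; discharging a firearm $146,500.
Stacking rule: highest base plus $15,000 per additional charge. Highest is discharging a firearm at $146,500; 3 additional charges → +$45,000. Combined base = $191,500.
Offense involved a minor victim (+35%): $191,500 × 1.35 = $258,525.
$258,525 is at or above the $3,000 minimum.

$258,525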